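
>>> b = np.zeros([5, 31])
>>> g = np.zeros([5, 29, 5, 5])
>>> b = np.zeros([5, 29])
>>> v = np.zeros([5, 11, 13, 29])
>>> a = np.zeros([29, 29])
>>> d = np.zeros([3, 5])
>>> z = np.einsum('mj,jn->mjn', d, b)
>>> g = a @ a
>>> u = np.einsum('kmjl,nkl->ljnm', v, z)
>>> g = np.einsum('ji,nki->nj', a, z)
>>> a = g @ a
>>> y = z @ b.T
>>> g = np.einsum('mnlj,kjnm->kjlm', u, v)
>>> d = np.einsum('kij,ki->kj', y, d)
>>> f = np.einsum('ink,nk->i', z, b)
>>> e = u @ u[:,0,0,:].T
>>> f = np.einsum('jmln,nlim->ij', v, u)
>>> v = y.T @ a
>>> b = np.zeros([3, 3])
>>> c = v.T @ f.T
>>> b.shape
(3, 3)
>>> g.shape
(5, 11, 3, 29)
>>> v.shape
(5, 5, 29)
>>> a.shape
(3, 29)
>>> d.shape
(3, 5)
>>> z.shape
(3, 5, 29)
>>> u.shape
(29, 13, 3, 11)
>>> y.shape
(3, 5, 5)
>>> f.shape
(3, 5)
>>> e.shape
(29, 13, 3, 29)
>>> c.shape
(29, 5, 3)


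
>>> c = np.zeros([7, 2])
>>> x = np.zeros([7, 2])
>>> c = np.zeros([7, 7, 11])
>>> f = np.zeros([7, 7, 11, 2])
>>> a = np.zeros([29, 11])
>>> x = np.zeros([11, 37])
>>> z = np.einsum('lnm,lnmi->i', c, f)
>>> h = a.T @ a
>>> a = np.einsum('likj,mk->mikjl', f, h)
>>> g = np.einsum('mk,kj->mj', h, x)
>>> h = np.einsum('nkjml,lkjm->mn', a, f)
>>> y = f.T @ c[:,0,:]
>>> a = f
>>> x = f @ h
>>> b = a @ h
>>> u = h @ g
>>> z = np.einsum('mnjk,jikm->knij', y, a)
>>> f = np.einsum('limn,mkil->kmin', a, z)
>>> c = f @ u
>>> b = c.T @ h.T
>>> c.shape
(11, 11, 7, 37)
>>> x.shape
(7, 7, 11, 11)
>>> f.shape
(11, 11, 7, 2)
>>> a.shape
(7, 7, 11, 2)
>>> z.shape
(11, 11, 7, 7)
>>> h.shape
(2, 11)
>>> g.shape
(11, 37)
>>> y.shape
(2, 11, 7, 11)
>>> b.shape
(37, 7, 11, 2)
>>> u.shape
(2, 37)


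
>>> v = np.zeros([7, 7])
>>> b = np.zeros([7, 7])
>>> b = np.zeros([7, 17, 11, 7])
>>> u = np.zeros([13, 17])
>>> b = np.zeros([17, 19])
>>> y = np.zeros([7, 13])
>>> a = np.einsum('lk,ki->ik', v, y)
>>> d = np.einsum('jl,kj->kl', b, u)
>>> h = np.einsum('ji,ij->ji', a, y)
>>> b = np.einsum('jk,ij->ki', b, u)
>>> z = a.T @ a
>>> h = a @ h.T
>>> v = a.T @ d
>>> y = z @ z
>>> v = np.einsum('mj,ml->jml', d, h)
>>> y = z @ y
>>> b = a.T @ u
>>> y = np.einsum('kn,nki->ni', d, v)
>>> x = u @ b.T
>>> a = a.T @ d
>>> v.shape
(19, 13, 13)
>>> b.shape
(7, 17)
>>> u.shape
(13, 17)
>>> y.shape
(19, 13)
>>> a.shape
(7, 19)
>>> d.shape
(13, 19)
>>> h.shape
(13, 13)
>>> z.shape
(7, 7)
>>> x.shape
(13, 7)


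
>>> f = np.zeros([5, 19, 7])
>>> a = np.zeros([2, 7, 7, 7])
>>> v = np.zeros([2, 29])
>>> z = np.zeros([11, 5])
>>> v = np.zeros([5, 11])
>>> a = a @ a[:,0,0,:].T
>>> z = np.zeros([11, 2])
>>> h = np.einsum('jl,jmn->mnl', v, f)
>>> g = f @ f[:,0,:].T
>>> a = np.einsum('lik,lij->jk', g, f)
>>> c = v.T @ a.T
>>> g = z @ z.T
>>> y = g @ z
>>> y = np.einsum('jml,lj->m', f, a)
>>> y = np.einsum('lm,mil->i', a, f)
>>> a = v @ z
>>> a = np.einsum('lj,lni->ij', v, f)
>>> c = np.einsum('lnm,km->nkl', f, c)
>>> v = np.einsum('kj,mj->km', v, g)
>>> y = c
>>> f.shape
(5, 19, 7)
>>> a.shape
(7, 11)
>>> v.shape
(5, 11)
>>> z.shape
(11, 2)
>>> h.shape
(19, 7, 11)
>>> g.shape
(11, 11)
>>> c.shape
(19, 11, 5)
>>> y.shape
(19, 11, 5)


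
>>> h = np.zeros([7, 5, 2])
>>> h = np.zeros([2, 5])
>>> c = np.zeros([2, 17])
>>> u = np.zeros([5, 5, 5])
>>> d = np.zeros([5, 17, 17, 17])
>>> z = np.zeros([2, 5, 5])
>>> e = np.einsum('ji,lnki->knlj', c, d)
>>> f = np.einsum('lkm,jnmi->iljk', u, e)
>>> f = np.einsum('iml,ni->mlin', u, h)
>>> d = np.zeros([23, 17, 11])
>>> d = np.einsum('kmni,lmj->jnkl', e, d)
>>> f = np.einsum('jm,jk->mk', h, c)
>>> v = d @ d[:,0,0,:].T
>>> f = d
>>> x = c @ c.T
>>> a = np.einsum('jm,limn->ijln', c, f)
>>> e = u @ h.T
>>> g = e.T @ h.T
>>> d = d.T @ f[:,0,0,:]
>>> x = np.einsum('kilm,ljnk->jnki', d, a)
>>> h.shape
(2, 5)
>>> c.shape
(2, 17)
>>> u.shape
(5, 5, 5)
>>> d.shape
(23, 17, 5, 23)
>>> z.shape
(2, 5, 5)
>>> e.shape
(5, 5, 2)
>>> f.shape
(11, 5, 17, 23)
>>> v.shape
(11, 5, 17, 11)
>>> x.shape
(2, 11, 23, 17)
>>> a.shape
(5, 2, 11, 23)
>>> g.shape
(2, 5, 2)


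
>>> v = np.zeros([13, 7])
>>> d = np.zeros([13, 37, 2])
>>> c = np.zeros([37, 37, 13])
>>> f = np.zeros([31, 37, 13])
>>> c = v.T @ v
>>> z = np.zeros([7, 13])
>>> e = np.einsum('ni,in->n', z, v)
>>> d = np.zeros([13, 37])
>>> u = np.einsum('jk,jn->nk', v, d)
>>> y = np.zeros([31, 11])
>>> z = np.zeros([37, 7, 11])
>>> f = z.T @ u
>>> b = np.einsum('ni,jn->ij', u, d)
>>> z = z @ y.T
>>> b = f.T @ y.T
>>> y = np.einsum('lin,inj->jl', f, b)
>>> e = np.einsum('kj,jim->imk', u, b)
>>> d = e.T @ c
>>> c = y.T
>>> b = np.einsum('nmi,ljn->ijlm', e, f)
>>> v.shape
(13, 7)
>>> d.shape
(37, 31, 7)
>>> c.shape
(11, 31)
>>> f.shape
(11, 7, 7)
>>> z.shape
(37, 7, 31)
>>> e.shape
(7, 31, 37)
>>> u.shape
(37, 7)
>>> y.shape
(31, 11)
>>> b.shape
(37, 7, 11, 31)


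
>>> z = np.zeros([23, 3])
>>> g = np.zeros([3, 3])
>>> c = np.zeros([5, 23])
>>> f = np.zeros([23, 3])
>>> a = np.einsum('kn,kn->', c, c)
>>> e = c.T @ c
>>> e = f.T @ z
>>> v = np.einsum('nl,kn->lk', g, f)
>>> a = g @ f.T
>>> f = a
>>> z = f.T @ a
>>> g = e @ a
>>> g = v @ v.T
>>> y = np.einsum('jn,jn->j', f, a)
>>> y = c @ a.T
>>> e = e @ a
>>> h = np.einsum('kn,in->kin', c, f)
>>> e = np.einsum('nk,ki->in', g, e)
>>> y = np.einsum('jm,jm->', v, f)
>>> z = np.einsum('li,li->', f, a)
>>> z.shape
()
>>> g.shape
(3, 3)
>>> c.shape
(5, 23)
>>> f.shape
(3, 23)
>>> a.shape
(3, 23)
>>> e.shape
(23, 3)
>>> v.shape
(3, 23)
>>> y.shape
()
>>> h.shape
(5, 3, 23)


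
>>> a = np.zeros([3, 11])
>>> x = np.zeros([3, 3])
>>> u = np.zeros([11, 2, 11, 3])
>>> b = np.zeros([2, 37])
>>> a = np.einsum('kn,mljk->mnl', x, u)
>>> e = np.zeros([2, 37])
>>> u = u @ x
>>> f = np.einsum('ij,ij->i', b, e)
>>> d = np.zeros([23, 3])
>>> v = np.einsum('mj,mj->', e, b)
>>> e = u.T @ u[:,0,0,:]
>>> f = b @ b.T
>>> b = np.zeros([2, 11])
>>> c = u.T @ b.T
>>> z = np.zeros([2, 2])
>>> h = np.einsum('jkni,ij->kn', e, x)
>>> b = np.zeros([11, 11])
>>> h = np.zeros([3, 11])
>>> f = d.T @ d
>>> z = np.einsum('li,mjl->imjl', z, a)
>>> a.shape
(11, 3, 2)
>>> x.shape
(3, 3)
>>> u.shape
(11, 2, 11, 3)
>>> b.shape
(11, 11)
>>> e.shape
(3, 11, 2, 3)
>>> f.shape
(3, 3)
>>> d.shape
(23, 3)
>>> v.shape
()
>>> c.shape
(3, 11, 2, 2)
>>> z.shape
(2, 11, 3, 2)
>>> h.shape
(3, 11)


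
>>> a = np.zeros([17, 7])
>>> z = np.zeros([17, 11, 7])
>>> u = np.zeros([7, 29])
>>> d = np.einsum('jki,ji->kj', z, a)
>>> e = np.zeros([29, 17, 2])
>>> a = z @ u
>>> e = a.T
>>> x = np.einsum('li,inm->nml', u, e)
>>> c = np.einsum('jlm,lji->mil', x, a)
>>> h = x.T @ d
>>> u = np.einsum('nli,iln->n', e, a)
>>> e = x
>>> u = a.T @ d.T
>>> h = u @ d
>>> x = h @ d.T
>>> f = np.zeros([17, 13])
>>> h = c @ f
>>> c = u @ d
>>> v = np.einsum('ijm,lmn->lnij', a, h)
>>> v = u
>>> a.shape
(17, 11, 29)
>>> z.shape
(17, 11, 7)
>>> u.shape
(29, 11, 11)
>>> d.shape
(11, 17)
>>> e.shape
(11, 17, 7)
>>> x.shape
(29, 11, 11)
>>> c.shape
(29, 11, 17)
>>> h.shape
(7, 29, 13)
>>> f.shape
(17, 13)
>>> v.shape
(29, 11, 11)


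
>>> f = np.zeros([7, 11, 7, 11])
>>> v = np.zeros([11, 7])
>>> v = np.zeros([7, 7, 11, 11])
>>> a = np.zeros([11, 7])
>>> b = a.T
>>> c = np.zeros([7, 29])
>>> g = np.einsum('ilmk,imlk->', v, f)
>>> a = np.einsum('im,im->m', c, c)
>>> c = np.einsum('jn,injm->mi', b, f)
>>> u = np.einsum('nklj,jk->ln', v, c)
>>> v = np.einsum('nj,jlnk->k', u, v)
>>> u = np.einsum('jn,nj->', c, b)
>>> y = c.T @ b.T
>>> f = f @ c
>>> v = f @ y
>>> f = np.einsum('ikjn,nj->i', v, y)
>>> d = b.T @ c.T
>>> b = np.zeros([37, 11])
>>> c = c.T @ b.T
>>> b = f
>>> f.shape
(7,)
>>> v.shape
(7, 11, 7, 7)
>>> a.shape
(29,)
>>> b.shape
(7,)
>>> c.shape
(7, 37)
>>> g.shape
()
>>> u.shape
()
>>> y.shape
(7, 7)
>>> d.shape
(11, 11)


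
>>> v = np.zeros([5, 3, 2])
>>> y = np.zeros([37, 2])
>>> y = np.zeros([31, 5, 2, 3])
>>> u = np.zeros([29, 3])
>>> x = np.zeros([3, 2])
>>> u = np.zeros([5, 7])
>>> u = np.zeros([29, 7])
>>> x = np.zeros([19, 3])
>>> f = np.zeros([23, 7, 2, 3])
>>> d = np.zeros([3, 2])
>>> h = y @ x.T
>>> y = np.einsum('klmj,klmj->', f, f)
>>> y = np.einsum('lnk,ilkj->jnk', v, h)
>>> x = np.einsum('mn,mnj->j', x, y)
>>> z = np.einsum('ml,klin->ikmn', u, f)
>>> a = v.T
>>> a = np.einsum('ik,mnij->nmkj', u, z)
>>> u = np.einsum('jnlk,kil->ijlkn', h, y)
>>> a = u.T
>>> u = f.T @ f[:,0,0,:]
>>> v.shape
(5, 3, 2)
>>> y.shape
(19, 3, 2)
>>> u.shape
(3, 2, 7, 3)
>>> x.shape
(2,)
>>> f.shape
(23, 7, 2, 3)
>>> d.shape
(3, 2)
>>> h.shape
(31, 5, 2, 19)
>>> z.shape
(2, 23, 29, 3)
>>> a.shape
(5, 19, 2, 31, 3)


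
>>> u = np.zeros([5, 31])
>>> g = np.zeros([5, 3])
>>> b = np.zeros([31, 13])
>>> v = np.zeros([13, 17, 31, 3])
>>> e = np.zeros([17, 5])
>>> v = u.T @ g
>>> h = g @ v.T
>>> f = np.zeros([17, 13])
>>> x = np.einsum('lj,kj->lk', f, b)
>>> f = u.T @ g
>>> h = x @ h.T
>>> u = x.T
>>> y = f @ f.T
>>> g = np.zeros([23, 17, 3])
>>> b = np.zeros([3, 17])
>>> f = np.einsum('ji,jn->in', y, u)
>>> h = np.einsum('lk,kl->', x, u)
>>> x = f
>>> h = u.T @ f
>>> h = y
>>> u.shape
(31, 17)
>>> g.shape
(23, 17, 3)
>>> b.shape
(3, 17)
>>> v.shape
(31, 3)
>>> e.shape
(17, 5)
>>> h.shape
(31, 31)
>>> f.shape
(31, 17)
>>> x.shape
(31, 17)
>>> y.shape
(31, 31)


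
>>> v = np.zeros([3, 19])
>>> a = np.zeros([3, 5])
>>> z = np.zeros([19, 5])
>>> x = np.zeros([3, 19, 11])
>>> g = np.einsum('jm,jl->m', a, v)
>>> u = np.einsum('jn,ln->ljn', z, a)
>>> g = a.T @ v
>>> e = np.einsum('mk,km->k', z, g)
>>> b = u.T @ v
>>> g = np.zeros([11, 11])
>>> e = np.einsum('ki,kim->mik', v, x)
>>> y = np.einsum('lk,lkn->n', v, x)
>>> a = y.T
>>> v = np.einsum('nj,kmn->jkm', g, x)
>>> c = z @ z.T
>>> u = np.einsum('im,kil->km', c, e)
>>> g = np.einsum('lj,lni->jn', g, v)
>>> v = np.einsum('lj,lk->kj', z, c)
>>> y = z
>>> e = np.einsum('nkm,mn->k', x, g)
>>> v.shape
(19, 5)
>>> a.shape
(11,)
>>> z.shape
(19, 5)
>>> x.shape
(3, 19, 11)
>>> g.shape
(11, 3)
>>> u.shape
(11, 19)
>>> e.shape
(19,)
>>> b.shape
(5, 19, 19)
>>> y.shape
(19, 5)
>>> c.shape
(19, 19)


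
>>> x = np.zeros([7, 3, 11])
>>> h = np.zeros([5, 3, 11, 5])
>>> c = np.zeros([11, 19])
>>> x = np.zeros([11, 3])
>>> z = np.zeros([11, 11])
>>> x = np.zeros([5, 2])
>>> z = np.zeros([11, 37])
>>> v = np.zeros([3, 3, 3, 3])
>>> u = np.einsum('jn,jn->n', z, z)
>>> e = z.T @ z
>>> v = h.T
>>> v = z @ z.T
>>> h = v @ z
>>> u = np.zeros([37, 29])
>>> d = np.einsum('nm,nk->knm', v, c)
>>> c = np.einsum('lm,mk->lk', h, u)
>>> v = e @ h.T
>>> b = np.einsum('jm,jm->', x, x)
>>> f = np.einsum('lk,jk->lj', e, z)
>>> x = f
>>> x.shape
(37, 11)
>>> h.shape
(11, 37)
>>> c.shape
(11, 29)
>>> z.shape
(11, 37)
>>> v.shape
(37, 11)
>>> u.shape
(37, 29)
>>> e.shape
(37, 37)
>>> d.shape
(19, 11, 11)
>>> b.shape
()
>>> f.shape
(37, 11)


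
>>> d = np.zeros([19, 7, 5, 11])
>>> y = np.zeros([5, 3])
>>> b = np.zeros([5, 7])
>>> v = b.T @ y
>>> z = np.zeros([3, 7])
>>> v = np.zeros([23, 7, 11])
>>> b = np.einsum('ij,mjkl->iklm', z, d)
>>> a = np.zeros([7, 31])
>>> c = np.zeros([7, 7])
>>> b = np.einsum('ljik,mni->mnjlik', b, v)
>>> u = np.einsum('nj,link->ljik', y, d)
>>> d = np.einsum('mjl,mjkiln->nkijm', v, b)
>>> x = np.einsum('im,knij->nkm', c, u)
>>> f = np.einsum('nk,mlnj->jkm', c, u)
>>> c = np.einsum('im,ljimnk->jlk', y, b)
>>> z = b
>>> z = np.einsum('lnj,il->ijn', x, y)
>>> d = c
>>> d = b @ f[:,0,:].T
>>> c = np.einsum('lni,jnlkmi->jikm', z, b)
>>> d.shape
(23, 7, 5, 3, 11, 11)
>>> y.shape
(5, 3)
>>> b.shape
(23, 7, 5, 3, 11, 19)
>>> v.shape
(23, 7, 11)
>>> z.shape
(5, 7, 19)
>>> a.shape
(7, 31)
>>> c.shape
(23, 19, 3, 11)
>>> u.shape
(19, 3, 7, 11)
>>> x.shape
(3, 19, 7)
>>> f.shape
(11, 7, 19)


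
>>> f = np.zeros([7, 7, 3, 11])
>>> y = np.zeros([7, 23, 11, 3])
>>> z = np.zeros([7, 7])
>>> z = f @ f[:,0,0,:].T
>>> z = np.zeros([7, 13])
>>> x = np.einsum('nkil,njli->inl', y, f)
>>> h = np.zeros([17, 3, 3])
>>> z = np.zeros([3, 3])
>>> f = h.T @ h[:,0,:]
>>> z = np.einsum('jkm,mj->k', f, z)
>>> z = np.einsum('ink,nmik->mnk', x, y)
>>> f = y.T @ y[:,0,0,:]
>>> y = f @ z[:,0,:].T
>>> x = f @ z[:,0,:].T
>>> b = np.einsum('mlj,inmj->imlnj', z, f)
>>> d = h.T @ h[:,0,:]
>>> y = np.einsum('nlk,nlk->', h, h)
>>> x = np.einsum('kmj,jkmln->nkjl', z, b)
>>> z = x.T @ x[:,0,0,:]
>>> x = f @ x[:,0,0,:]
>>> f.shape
(3, 11, 23, 3)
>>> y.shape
()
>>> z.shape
(11, 3, 23, 11)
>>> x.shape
(3, 11, 23, 11)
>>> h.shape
(17, 3, 3)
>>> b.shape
(3, 23, 7, 11, 3)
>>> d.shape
(3, 3, 3)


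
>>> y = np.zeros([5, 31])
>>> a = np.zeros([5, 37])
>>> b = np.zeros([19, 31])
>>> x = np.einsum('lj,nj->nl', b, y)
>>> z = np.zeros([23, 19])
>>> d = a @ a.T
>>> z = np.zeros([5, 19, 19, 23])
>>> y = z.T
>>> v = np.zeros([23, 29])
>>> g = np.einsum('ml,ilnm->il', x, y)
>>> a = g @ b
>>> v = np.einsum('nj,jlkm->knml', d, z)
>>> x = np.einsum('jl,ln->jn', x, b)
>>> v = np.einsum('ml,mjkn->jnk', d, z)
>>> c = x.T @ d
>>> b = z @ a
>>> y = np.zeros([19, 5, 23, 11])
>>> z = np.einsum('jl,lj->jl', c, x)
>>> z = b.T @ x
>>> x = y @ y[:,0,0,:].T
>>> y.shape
(19, 5, 23, 11)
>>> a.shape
(23, 31)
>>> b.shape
(5, 19, 19, 31)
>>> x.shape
(19, 5, 23, 19)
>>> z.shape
(31, 19, 19, 31)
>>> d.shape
(5, 5)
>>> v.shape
(19, 23, 19)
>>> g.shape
(23, 19)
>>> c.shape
(31, 5)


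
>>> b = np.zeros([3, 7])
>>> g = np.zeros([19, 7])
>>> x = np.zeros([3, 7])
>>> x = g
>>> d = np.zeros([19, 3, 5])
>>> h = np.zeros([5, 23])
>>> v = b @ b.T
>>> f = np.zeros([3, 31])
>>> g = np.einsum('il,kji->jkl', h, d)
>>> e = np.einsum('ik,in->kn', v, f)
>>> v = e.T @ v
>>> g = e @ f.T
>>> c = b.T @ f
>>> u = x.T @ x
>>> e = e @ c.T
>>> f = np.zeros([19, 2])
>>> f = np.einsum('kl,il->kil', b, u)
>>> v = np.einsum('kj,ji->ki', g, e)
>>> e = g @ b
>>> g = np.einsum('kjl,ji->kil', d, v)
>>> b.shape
(3, 7)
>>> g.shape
(19, 7, 5)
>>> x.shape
(19, 7)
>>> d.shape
(19, 3, 5)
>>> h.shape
(5, 23)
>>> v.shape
(3, 7)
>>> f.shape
(3, 7, 7)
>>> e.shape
(3, 7)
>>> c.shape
(7, 31)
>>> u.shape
(7, 7)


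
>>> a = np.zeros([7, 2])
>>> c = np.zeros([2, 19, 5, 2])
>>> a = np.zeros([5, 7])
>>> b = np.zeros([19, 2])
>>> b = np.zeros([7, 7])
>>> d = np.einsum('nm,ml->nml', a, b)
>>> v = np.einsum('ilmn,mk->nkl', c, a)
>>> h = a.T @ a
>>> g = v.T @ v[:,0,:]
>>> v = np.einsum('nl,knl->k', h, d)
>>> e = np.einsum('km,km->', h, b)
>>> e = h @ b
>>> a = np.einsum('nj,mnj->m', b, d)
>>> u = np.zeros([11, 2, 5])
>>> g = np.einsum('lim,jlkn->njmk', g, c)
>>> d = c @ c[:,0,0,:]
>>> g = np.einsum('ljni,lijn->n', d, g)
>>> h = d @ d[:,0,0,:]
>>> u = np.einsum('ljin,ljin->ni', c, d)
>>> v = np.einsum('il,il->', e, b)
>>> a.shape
(5,)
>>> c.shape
(2, 19, 5, 2)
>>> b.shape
(7, 7)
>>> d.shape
(2, 19, 5, 2)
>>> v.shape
()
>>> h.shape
(2, 19, 5, 2)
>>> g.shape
(5,)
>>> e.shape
(7, 7)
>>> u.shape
(2, 5)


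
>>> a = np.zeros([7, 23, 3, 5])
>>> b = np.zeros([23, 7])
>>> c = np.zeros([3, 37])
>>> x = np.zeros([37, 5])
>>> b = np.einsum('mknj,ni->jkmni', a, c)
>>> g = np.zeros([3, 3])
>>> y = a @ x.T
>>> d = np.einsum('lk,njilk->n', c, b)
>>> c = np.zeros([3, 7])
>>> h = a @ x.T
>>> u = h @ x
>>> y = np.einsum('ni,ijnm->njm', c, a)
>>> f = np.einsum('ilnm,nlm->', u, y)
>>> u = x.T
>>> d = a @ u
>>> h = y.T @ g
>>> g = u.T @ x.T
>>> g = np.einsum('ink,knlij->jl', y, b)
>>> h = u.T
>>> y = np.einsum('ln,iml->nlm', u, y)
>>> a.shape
(7, 23, 3, 5)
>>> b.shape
(5, 23, 7, 3, 37)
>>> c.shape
(3, 7)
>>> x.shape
(37, 5)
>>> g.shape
(37, 7)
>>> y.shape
(37, 5, 23)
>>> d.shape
(7, 23, 3, 37)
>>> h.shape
(37, 5)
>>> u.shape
(5, 37)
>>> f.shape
()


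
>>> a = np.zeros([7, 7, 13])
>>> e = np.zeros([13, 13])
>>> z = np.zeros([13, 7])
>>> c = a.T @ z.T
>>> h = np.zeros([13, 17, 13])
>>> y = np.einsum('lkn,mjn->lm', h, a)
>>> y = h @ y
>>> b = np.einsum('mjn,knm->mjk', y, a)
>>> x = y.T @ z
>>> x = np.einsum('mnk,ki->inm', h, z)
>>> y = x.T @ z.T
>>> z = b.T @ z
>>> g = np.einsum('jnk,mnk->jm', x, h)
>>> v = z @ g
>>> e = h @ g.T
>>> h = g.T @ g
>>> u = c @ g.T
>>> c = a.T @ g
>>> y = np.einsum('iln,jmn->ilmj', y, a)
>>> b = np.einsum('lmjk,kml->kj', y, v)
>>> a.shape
(7, 7, 13)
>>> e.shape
(13, 17, 7)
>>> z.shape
(7, 17, 7)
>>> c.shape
(13, 7, 13)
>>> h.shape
(13, 13)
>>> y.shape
(13, 17, 7, 7)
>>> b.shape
(7, 7)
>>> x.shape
(7, 17, 13)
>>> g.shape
(7, 13)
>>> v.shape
(7, 17, 13)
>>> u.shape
(13, 7, 7)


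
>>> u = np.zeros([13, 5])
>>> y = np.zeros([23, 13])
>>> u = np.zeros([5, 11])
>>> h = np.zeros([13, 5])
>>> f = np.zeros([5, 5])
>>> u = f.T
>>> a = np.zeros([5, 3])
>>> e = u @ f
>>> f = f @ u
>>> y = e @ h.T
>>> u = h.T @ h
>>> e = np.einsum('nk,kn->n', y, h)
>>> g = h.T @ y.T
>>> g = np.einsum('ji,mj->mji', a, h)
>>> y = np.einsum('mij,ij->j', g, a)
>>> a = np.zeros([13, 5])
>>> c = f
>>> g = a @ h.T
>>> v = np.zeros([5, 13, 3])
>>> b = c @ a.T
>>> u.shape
(5, 5)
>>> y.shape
(3,)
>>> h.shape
(13, 5)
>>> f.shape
(5, 5)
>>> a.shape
(13, 5)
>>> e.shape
(5,)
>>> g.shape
(13, 13)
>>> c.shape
(5, 5)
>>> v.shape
(5, 13, 3)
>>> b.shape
(5, 13)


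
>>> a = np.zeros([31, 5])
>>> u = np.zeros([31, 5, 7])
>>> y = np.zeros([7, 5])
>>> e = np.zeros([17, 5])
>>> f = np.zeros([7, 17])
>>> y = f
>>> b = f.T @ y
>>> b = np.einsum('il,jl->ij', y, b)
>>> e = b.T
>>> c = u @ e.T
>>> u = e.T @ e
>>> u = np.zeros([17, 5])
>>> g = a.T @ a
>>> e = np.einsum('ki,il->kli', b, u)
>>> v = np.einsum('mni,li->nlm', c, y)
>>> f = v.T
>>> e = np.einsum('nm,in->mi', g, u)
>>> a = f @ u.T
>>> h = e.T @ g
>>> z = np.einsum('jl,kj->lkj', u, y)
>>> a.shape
(31, 7, 17)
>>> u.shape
(17, 5)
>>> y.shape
(7, 17)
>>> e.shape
(5, 17)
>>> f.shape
(31, 7, 5)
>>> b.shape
(7, 17)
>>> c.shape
(31, 5, 17)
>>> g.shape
(5, 5)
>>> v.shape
(5, 7, 31)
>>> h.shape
(17, 5)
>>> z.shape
(5, 7, 17)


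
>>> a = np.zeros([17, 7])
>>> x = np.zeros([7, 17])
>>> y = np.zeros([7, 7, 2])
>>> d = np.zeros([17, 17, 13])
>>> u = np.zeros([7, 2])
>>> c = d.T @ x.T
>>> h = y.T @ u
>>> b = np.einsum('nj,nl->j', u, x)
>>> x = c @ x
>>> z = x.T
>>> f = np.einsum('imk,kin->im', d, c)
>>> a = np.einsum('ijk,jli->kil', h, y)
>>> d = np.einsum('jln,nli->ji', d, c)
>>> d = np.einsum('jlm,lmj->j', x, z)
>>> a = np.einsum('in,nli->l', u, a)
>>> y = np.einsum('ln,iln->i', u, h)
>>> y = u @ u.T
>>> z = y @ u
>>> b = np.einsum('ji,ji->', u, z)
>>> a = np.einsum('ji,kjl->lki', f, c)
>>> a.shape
(7, 13, 17)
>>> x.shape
(13, 17, 17)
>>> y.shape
(7, 7)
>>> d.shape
(13,)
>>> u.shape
(7, 2)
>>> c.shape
(13, 17, 7)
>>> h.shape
(2, 7, 2)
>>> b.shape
()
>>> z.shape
(7, 2)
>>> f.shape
(17, 17)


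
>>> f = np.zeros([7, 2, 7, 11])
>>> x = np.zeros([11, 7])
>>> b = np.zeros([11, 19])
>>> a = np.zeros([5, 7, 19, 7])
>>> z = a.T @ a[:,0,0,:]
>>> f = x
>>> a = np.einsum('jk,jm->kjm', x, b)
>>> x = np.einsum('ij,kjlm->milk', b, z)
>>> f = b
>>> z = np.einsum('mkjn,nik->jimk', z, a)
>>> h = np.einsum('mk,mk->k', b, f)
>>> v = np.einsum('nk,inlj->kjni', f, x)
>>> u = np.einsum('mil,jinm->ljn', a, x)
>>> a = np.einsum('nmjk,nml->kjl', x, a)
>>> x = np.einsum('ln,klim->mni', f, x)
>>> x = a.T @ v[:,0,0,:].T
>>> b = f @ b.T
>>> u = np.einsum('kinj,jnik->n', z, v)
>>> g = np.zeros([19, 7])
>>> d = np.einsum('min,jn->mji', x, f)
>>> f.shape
(11, 19)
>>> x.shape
(19, 7, 19)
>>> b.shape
(11, 11)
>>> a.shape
(7, 7, 19)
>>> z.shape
(7, 11, 7, 19)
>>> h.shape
(19,)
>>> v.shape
(19, 7, 11, 7)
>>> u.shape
(7,)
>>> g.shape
(19, 7)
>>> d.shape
(19, 11, 7)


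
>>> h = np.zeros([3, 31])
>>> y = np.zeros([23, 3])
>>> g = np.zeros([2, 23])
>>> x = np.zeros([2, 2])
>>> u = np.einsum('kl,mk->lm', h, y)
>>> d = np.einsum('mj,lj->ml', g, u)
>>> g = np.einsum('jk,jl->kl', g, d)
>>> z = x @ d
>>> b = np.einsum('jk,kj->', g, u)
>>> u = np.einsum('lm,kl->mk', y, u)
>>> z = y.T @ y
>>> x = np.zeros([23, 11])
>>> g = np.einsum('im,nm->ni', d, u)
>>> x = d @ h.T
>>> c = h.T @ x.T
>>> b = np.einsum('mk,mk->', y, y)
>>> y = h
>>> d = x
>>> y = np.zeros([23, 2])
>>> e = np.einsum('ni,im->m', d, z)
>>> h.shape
(3, 31)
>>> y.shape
(23, 2)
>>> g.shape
(3, 2)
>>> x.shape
(2, 3)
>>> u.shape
(3, 31)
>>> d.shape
(2, 3)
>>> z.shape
(3, 3)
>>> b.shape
()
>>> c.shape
(31, 2)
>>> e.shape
(3,)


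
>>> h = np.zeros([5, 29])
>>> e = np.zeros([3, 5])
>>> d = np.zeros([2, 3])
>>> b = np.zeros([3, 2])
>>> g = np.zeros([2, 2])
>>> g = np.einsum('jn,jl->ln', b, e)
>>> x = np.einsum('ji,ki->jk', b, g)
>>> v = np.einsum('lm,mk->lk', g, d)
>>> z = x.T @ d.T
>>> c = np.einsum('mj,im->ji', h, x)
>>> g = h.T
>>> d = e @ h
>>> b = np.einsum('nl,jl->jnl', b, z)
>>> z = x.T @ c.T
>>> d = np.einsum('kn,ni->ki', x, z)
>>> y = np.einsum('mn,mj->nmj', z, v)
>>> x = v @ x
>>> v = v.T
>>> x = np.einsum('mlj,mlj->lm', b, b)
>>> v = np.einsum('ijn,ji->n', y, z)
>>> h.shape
(5, 29)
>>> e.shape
(3, 5)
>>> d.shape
(3, 29)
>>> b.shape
(5, 3, 2)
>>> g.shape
(29, 5)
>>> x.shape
(3, 5)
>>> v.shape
(3,)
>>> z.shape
(5, 29)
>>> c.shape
(29, 3)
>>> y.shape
(29, 5, 3)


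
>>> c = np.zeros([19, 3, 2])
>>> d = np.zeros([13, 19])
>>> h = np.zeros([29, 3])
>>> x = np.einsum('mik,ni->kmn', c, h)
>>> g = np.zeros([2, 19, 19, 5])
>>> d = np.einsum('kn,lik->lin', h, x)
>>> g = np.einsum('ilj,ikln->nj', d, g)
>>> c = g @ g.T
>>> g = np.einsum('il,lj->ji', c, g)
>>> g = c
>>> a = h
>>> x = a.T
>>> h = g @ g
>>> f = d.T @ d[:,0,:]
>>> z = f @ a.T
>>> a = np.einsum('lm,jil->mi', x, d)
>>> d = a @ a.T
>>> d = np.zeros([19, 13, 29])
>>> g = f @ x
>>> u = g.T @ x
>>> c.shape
(5, 5)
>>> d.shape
(19, 13, 29)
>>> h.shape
(5, 5)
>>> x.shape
(3, 29)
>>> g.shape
(3, 19, 29)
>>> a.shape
(29, 19)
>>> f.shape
(3, 19, 3)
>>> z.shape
(3, 19, 29)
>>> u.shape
(29, 19, 29)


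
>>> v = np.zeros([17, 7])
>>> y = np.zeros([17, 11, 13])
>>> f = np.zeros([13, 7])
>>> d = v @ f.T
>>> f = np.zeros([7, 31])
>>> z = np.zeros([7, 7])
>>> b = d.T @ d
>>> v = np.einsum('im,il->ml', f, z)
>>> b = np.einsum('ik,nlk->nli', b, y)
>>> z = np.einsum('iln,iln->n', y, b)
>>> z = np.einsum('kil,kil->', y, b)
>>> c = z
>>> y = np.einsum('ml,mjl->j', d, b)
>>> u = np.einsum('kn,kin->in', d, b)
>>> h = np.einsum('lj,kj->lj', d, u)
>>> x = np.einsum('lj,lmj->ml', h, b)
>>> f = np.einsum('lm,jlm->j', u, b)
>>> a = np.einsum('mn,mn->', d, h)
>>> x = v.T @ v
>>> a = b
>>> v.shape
(31, 7)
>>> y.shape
(11,)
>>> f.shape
(17,)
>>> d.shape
(17, 13)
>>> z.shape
()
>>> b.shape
(17, 11, 13)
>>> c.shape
()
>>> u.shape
(11, 13)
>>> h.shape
(17, 13)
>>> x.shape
(7, 7)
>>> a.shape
(17, 11, 13)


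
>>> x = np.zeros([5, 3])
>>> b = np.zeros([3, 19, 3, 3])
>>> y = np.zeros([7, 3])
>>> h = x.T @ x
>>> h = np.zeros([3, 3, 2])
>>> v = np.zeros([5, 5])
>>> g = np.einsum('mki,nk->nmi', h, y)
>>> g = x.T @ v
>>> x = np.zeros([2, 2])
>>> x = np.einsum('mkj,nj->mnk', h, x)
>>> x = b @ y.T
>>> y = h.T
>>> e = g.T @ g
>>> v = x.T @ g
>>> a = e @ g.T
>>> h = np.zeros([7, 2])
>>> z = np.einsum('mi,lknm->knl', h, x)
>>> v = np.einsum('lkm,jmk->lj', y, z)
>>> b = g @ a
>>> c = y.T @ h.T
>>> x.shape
(3, 19, 3, 7)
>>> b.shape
(3, 3)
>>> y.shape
(2, 3, 3)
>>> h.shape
(7, 2)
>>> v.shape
(2, 19)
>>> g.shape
(3, 5)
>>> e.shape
(5, 5)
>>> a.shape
(5, 3)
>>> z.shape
(19, 3, 3)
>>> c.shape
(3, 3, 7)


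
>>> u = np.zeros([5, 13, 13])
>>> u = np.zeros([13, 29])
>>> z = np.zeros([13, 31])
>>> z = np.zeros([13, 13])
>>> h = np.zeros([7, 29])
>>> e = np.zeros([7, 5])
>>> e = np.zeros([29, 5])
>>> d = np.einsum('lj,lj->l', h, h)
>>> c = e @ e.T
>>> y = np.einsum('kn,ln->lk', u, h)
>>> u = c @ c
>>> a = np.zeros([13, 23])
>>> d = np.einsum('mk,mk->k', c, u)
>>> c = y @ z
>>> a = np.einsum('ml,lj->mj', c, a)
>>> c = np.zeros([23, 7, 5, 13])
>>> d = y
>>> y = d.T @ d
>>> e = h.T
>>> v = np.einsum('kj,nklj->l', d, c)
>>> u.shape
(29, 29)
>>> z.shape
(13, 13)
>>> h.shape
(7, 29)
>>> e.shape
(29, 7)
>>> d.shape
(7, 13)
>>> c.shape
(23, 7, 5, 13)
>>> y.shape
(13, 13)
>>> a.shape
(7, 23)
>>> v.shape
(5,)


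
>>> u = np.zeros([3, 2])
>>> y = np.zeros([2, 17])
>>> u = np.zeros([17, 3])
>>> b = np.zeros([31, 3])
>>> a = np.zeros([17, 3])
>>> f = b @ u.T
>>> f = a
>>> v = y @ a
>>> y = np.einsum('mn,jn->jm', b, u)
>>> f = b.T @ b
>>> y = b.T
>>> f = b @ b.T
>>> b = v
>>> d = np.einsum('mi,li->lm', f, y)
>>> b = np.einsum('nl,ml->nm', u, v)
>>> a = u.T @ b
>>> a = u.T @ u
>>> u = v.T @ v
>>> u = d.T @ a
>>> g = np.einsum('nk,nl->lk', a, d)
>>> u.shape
(31, 3)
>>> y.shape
(3, 31)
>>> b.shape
(17, 2)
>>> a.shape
(3, 3)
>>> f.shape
(31, 31)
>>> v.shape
(2, 3)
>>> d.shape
(3, 31)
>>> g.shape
(31, 3)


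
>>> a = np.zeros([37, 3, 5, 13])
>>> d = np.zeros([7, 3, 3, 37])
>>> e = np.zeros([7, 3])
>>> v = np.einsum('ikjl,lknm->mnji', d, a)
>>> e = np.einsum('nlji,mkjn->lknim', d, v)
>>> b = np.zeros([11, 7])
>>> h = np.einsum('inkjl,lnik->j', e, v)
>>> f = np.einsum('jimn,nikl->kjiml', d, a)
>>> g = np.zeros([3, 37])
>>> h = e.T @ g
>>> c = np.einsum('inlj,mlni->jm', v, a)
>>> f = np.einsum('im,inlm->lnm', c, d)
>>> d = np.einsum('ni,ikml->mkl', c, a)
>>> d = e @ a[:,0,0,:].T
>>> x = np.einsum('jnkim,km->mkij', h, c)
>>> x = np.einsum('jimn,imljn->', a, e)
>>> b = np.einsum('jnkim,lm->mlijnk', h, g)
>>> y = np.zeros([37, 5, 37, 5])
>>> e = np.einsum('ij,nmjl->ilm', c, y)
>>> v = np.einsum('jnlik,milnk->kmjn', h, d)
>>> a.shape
(37, 3, 5, 13)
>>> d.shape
(3, 5, 7, 37, 37)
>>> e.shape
(7, 5, 5)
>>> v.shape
(37, 3, 13, 37)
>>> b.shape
(37, 3, 5, 13, 37, 7)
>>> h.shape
(13, 37, 7, 5, 37)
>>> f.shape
(3, 3, 37)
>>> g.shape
(3, 37)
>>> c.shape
(7, 37)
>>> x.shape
()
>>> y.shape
(37, 5, 37, 5)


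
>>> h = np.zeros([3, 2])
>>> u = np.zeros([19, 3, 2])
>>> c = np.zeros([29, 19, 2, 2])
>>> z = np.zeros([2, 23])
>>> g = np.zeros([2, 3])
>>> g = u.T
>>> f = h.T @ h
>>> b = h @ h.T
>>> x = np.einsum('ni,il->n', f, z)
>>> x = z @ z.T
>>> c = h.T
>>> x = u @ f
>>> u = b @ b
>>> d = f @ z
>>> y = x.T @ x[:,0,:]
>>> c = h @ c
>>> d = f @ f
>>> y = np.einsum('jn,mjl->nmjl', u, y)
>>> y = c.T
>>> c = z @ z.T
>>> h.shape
(3, 2)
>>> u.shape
(3, 3)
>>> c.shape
(2, 2)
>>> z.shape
(2, 23)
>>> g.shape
(2, 3, 19)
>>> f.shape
(2, 2)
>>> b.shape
(3, 3)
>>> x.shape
(19, 3, 2)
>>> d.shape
(2, 2)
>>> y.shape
(3, 3)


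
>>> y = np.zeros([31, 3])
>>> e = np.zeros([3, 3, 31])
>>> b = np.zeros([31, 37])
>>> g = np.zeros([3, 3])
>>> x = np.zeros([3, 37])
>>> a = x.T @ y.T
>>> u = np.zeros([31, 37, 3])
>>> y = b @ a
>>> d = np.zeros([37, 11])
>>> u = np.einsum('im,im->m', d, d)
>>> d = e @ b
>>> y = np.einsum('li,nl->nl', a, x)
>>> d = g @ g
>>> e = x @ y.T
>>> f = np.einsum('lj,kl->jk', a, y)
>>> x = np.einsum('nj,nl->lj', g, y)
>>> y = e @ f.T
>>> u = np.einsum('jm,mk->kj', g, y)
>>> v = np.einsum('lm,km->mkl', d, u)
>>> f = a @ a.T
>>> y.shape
(3, 31)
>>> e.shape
(3, 3)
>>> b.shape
(31, 37)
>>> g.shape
(3, 3)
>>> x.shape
(37, 3)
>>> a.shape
(37, 31)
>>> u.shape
(31, 3)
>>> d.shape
(3, 3)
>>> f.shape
(37, 37)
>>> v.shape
(3, 31, 3)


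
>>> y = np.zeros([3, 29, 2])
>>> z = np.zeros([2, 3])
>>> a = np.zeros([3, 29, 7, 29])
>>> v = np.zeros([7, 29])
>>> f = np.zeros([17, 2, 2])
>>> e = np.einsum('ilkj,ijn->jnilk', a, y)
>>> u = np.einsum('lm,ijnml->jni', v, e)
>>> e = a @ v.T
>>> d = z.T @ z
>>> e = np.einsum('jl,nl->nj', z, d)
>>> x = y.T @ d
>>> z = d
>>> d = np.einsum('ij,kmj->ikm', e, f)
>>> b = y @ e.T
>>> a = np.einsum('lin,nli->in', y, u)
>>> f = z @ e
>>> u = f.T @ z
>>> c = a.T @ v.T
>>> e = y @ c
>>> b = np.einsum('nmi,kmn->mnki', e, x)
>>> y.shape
(3, 29, 2)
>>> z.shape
(3, 3)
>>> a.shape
(29, 2)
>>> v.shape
(7, 29)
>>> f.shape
(3, 2)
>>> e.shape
(3, 29, 7)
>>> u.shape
(2, 3)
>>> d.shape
(3, 17, 2)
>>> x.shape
(2, 29, 3)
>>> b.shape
(29, 3, 2, 7)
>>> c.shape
(2, 7)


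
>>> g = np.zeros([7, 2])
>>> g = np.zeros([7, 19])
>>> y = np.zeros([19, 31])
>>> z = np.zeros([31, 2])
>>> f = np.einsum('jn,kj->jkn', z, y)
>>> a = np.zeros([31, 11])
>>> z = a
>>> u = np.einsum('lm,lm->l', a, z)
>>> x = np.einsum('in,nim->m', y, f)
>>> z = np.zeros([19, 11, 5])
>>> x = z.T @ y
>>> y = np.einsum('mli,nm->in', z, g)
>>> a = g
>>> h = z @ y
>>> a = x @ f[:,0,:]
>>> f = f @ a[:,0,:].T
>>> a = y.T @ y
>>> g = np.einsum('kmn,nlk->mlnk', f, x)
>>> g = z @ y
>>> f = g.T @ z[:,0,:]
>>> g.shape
(19, 11, 7)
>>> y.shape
(5, 7)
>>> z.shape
(19, 11, 5)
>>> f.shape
(7, 11, 5)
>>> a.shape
(7, 7)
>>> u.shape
(31,)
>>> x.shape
(5, 11, 31)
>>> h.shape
(19, 11, 7)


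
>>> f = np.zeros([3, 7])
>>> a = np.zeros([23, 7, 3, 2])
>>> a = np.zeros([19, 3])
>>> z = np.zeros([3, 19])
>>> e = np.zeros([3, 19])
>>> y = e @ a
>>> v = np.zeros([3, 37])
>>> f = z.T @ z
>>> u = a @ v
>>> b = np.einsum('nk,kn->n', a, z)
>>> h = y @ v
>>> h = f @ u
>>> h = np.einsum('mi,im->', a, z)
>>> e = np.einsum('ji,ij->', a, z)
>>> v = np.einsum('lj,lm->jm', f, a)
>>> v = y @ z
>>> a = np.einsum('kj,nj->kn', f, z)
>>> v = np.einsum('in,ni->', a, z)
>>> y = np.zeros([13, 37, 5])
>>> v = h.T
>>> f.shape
(19, 19)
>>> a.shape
(19, 3)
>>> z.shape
(3, 19)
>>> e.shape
()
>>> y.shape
(13, 37, 5)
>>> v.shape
()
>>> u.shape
(19, 37)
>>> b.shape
(19,)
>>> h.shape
()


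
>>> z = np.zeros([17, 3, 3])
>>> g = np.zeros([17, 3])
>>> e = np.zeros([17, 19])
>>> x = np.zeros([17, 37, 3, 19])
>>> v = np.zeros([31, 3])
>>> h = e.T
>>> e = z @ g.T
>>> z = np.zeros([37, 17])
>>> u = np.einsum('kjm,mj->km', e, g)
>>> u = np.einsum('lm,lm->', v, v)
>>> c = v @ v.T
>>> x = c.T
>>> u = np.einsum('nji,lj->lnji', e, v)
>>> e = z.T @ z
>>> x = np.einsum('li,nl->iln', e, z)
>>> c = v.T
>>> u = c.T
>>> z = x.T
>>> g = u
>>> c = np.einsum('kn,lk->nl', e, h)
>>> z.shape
(37, 17, 17)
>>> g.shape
(31, 3)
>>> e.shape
(17, 17)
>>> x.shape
(17, 17, 37)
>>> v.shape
(31, 3)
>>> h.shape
(19, 17)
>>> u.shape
(31, 3)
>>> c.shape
(17, 19)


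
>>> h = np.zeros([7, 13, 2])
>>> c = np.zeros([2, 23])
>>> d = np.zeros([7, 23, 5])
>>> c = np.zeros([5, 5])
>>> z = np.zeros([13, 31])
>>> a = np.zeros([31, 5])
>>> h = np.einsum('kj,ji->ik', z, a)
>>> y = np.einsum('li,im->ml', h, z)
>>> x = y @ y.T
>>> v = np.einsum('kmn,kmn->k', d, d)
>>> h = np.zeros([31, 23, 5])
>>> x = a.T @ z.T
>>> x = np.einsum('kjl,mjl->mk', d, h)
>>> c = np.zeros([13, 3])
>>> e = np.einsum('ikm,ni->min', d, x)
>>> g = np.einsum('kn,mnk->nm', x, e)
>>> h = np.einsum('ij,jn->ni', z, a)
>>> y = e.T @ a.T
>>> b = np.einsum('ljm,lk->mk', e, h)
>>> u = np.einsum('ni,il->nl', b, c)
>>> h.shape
(5, 13)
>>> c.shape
(13, 3)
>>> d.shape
(7, 23, 5)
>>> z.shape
(13, 31)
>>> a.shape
(31, 5)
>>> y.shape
(31, 7, 31)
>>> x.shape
(31, 7)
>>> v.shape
(7,)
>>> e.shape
(5, 7, 31)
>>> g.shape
(7, 5)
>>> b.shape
(31, 13)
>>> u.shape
(31, 3)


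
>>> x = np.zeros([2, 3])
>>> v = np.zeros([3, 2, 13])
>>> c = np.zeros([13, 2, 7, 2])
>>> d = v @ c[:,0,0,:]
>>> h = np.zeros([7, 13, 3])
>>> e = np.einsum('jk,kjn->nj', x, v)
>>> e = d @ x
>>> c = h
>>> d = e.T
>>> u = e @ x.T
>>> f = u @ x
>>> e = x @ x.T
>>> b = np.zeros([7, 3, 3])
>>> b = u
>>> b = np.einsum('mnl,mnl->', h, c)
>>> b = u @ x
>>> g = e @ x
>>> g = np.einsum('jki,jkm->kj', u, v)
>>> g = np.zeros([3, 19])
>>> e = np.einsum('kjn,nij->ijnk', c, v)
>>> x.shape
(2, 3)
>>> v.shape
(3, 2, 13)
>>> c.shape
(7, 13, 3)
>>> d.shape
(3, 2, 3)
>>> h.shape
(7, 13, 3)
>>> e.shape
(2, 13, 3, 7)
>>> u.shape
(3, 2, 2)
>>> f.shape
(3, 2, 3)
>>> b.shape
(3, 2, 3)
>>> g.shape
(3, 19)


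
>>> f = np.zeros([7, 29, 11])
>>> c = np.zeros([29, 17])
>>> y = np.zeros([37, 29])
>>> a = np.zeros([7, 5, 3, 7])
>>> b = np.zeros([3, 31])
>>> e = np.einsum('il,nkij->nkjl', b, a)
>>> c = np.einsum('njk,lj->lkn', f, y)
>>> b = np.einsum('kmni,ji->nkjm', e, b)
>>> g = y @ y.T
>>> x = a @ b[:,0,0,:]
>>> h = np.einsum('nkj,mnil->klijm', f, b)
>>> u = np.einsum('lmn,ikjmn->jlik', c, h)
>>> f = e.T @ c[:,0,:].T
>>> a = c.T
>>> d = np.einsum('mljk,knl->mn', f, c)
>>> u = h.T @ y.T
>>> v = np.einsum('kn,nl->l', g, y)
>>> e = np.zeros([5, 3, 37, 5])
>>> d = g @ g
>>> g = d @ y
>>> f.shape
(31, 7, 5, 37)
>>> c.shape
(37, 11, 7)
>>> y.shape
(37, 29)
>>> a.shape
(7, 11, 37)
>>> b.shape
(7, 7, 3, 5)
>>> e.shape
(5, 3, 37, 5)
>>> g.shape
(37, 29)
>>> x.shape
(7, 5, 3, 5)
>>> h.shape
(29, 5, 3, 11, 7)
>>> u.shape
(7, 11, 3, 5, 37)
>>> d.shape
(37, 37)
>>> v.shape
(29,)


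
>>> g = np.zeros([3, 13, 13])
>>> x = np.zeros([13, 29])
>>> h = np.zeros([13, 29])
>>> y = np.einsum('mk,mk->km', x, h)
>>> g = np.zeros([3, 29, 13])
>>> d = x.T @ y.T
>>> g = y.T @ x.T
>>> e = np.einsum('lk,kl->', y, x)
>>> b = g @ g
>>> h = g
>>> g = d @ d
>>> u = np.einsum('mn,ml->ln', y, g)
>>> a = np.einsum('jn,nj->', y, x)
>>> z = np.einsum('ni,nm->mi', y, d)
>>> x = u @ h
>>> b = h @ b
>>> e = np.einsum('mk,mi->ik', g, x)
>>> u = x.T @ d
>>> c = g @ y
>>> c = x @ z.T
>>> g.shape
(29, 29)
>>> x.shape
(29, 13)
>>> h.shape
(13, 13)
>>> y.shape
(29, 13)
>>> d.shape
(29, 29)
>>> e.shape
(13, 29)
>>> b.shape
(13, 13)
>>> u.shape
(13, 29)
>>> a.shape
()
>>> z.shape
(29, 13)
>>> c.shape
(29, 29)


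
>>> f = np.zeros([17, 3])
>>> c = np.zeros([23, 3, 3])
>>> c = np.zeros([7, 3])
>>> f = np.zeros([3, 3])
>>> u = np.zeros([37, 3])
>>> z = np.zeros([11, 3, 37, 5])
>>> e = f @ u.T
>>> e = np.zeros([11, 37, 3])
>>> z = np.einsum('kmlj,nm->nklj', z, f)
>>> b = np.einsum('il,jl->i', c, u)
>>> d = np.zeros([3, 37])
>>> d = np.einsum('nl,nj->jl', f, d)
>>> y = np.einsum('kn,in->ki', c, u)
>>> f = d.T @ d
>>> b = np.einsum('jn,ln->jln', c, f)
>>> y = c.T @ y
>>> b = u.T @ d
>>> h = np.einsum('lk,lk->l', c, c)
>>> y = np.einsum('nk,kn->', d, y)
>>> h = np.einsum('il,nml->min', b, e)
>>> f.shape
(3, 3)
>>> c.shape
(7, 3)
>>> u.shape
(37, 3)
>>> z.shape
(3, 11, 37, 5)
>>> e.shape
(11, 37, 3)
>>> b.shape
(3, 3)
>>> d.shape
(37, 3)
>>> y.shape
()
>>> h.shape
(37, 3, 11)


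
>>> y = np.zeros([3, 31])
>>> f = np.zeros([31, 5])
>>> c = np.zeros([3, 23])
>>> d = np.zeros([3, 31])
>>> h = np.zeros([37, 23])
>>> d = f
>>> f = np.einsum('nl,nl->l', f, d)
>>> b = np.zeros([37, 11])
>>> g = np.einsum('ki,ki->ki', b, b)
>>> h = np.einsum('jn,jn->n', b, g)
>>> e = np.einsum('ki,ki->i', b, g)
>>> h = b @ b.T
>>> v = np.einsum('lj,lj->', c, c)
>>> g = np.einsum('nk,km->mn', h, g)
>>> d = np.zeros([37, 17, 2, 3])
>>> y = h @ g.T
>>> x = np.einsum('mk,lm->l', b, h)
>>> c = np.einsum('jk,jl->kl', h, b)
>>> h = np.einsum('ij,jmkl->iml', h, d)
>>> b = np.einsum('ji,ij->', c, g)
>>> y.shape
(37, 11)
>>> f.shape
(5,)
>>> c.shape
(37, 11)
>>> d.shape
(37, 17, 2, 3)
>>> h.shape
(37, 17, 3)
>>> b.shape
()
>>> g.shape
(11, 37)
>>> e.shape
(11,)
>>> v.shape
()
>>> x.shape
(37,)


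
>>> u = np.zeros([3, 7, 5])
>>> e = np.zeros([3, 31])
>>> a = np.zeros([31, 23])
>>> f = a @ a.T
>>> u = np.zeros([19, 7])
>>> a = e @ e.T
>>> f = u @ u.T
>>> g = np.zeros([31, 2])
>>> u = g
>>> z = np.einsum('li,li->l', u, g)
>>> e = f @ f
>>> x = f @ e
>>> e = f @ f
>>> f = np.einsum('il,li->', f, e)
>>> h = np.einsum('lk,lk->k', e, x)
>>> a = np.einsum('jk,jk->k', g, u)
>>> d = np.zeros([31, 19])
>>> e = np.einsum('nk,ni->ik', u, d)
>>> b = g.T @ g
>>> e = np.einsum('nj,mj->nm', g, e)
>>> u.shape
(31, 2)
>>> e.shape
(31, 19)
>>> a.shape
(2,)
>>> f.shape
()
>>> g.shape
(31, 2)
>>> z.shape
(31,)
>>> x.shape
(19, 19)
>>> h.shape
(19,)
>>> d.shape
(31, 19)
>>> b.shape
(2, 2)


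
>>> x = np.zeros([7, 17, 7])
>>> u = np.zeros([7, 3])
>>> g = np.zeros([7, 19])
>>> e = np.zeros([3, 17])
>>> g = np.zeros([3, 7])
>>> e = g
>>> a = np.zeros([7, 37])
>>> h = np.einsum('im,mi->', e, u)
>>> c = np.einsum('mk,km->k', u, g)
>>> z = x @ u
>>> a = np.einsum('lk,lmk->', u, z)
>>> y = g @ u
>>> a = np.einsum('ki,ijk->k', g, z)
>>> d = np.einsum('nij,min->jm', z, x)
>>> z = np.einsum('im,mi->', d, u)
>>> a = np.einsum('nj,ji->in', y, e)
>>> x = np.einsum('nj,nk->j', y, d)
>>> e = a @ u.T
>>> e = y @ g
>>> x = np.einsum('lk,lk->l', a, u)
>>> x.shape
(7,)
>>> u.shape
(7, 3)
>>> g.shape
(3, 7)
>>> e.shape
(3, 7)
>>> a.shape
(7, 3)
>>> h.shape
()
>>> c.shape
(3,)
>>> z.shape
()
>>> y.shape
(3, 3)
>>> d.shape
(3, 7)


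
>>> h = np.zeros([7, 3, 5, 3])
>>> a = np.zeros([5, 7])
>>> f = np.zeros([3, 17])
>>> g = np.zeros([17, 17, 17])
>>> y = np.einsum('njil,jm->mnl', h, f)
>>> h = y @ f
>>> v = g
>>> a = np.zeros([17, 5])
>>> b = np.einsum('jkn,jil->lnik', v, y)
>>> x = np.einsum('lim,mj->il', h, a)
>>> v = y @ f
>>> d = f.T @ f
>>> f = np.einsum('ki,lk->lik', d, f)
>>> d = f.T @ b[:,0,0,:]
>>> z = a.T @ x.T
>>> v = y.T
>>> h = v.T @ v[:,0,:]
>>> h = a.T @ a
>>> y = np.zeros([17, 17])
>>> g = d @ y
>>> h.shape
(5, 5)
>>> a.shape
(17, 5)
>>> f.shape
(3, 17, 17)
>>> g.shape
(17, 17, 17)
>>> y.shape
(17, 17)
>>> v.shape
(3, 7, 17)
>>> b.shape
(3, 17, 7, 17)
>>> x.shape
(7, 17)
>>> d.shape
(17, 17, 17)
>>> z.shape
(5, 7)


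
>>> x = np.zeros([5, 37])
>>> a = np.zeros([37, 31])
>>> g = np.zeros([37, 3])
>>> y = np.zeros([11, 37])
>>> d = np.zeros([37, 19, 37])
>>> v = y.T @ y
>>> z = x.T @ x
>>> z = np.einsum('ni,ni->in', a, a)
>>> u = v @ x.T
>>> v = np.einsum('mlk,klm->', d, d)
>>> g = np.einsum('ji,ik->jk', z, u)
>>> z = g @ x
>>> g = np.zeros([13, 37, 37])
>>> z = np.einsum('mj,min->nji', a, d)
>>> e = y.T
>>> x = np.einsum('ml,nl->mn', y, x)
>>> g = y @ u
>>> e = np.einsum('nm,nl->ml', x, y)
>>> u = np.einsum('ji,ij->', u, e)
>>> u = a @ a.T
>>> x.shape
(11, 5)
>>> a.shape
(37, 31)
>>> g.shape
(11, 5)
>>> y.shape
(11, 37)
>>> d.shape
(37, 19, 37)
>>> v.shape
()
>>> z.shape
(37, 31, 19)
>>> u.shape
(37, 37)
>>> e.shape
(5, 37)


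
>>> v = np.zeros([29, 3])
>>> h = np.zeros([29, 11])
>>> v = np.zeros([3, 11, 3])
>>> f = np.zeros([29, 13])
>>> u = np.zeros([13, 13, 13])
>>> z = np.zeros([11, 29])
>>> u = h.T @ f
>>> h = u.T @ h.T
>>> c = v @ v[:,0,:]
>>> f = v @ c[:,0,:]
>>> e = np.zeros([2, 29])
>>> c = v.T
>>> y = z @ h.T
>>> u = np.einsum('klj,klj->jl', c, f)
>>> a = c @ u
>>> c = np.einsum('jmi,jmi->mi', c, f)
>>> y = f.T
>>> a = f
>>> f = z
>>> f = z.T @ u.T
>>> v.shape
(3, 11, 3)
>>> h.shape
(13, 29)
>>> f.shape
(29, 3)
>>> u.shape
(3, 11)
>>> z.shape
(11, 29)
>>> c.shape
(11, 3)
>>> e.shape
(2, 29)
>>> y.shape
(3, 11, 3)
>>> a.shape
(3, 11, 3)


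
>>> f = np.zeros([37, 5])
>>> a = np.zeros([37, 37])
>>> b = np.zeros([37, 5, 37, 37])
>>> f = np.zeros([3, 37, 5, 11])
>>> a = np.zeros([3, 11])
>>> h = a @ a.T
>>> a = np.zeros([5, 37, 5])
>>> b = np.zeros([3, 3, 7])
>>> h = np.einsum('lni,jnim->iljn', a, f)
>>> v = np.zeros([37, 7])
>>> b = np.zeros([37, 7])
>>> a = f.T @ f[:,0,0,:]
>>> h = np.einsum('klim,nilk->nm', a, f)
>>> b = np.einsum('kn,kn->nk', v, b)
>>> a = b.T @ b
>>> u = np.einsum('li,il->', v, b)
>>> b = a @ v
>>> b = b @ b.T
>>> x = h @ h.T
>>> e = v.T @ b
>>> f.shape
(3, 37, 5, 11)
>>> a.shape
(37, 37)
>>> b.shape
(37, 37)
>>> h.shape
(3, 11)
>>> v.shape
(37, 7)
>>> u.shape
()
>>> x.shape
(3, 3)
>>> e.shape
(7, 37)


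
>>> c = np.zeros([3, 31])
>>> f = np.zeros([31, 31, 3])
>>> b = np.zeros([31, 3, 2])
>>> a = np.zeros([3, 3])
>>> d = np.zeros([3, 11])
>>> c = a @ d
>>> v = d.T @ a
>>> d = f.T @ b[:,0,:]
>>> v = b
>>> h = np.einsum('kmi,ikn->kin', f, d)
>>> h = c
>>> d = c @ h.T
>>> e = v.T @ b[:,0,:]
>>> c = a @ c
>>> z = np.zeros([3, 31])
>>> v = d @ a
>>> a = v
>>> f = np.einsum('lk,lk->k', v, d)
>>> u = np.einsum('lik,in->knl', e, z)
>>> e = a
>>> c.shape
(3, 11)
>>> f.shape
(3,)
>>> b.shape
(31, 3, 2)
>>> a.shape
(3, 3)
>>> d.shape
(3, 3)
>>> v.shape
(3, 3)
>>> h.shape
(3, 11)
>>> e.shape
(3, 3)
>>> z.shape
(3, 31)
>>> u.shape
(2, 31, 2)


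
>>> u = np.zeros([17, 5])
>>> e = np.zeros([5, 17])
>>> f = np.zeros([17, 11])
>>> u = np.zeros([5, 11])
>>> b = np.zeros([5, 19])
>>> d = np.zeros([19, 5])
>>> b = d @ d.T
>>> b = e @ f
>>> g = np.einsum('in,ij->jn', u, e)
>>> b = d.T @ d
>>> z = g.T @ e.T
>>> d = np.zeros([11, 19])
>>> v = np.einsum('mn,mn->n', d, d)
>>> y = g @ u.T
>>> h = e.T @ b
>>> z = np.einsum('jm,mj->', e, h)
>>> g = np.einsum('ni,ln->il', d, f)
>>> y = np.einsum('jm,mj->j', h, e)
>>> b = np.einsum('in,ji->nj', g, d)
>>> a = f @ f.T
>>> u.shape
(5, 11)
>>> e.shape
(5, 17)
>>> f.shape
(17, 11)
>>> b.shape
(17, 11)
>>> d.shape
(11, 19)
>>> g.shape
(19, 17)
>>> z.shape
()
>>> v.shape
(19,)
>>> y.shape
(17,)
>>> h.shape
(17, 5)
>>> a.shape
(17, 17)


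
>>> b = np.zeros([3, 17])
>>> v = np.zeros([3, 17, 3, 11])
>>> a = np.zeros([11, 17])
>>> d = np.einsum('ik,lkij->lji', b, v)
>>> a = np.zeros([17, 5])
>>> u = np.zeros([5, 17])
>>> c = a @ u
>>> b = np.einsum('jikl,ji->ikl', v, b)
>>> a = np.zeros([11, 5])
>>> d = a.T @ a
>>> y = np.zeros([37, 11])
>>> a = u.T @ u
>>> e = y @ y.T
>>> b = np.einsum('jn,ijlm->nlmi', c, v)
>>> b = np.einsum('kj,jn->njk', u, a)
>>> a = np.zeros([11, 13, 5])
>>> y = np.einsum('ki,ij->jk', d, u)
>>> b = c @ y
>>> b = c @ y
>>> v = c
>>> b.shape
(17, 5)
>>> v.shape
(17, 17)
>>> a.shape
(11, 13, 5)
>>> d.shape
(5, 5)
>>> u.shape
(5, 17)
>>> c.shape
(17, 17)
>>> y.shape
(17, 5)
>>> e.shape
(37, 37)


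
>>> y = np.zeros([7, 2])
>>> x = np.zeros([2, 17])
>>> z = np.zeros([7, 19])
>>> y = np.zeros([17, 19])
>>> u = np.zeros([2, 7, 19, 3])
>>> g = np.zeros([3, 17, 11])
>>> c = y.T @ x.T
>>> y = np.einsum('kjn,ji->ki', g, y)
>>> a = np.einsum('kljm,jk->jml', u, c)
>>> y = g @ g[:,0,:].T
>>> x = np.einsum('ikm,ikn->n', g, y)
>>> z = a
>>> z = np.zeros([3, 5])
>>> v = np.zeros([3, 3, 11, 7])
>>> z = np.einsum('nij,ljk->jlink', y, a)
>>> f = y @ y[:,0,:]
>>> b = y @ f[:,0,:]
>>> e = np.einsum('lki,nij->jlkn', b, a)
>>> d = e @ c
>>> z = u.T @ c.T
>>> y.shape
(3, 17, 3)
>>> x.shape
(3,)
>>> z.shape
(3, 19, 7, 19)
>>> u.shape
(2, 7, 19, 3)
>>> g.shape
(3, 17, 11)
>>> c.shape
(19, 2)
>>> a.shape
(19, 3, 7)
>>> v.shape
(3, 3, 11, 7)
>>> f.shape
(3, 17, 3)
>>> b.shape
(3, 17, 3)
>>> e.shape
(7, 3, 17, 19)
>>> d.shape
(7, 3, 17, 2)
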